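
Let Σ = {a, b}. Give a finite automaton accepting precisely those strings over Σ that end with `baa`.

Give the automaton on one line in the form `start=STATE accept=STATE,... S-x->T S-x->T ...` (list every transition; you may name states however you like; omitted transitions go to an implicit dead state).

start=S0 accept=S3 S0-a->S0 S0-b->S1 S1-a->S2 S1-b->S1 S2-a->S3 S2-b->S1 S3-a->S0 S3-b->S1

Remember how much of `baa` the current input suffix matches. State S0 means no match yet; S1 means the last symbol is `b`; S2 means the last 2 symbols are `ba`; S3 means the last 3 symbols are `baa`. Only S3 accepts. On a mismatch, fall back to the longest proper suffix that is still a prefix of `baa`.
A 4-state machine:
        a   b  
>  S0   S0  S1 
   S1   S2  S1 
   S2   S3  S1 
 * S3   S0  S1 
(> = start, * = accepting)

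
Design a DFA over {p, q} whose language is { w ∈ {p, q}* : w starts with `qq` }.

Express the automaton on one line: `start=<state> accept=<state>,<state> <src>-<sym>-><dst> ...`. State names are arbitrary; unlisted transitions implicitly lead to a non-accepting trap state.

start=S0 accept=S2 S0-p->S3 S0-q->S1 S1-p->S3 S1-q->S2 S2-p->S2 S2-q->S2 S3-p->S3 S3-q->S3

Walk along `qq` while the input agrees: from S0 take `q` to S1, and so on. Any deviation drops to the rejecting sink S3. Once S2 is reached the prefix is confirmed and every continuation is accepted.
A 4-state machine:
        p   q  
>  S0   S3  S1 
   S1   S3  S2 
 * S2   S2  S2 
   S3   S3  S3 
(> = start, * = accepting)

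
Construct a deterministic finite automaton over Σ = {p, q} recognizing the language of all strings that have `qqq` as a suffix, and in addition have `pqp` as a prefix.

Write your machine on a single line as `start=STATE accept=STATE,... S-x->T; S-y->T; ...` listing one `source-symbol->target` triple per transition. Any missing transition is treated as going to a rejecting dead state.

start=S0; accept=S10; S0-p->S1; S0-q->S2; S1-p->S3; S1-q->S4; S2-p->S3; S2-q->S5; S3-p->S3; S3-q->S2; S4-p->S6; S4-q->S5; S5-p->S3; S5-q->S7; S6-p->S6; S6-q->S8; S7-p->S3; S7-q->S7; S8-p->S6; S8-q->S9; S9-p->S6; S9-q->S10; S10-p->S6; S10-q->S10

Build one automaton per condition and run them in lockstep. The first has 4 states tracking how much of the suffix `qqq` has currently been matched; the second has 5 states tracking whether the input so far still matches the prefix `pqp`. A product state is a pair (one from each), accepting exactly when both do.
An 11-state machine:
          p    q  
>  S0     S1   S2 
   S1     S3   S4 
   S2     S3   S5 
   S3     S3   S2 
   S4     S6   S5 
   S5     S3   S7 
   S6     S6   S8 
   S7     S3   S7 
   S8     S6   S9 
   S9     S6  S10 
 * S10    S6  S10 
(> = start, * = accepting)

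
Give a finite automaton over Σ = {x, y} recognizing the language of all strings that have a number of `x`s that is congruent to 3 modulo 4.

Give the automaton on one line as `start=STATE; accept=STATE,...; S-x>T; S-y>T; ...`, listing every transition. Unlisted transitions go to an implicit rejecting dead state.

Keep the running count of `x`s modulo 4: each `x` advances along the cycle s0 → s1 → s2 → s3 → s0 while other symbols loop. Accept at s3.
        x   y  
>  s0   s1  s0 
   s1   s2  s1 
   s2   s3  s2 
 * s3   s0  s3 
(> = start, * = accepting)

start=s0; accept=s3; s0-x>s1; s0-y>s0; s1-x>s2; s1-y>s1; s2-x>s3; s2-y>s2; s3-x>s0; s3-y>s3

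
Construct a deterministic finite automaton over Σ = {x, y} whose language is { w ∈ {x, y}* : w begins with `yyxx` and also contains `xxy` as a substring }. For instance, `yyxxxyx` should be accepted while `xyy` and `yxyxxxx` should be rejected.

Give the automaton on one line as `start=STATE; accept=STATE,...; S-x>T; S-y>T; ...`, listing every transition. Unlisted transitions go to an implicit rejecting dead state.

start=q0; accept=q9; q0-x>q1; q0-y>q2; q1-x>q3; q1-y>q4; q2-x>q1; q2-y>q5; q3-x>q3; q3-y>q6; q4-x>q1; q4-y>q4; q5-x>q7; q5-y>q4; q6-x>q6; q6-y>q6; q7-x>q8; q7-y>q4; q8-x>q8; q8-y>q9; q9-x>q9; q9-y>q9

Build one automaton per condition and run them in lockstep. One (6 states) tracks whether the input so far still matches the prefix `yyxx`; the other (4 states) tracks whether and how much of `xxy` has been seen. Each combined state is a pair, one component from each; accept when both components accept.
10 states suffice.
        x   y  
>  q0   q1  q2 
   q1   q3  q4 
   q2   q1  q5 
   q3   q3  q6 
   q4   q1  q4 
   q5   q7  q4 
   q6   q6  q6 
   q7   q8  q4 
   q8   q8  q9 
 * q9   q9  q9 
(> = start, * = accepting)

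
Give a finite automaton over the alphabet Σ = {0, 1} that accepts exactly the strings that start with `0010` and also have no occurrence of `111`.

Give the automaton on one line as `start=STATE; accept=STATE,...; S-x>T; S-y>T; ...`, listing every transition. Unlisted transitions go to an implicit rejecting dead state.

start=S0; accept=S8,S9,S10; S0-0>S1; S0-1>S2; S1-0>S3; S1-1>S2; S2-0>S4; S2-1>S5; S3-0>S4; S3-1>S6; S4-0>S4; S4-1>S2; S5-0>S4; S5-1>S7; S6-0>S8; S6-1>S5; S7-0>S7; S7-1>S7; S8-0>S8; S8-1>S9; S9-0>S8; S9-1>S10; S10-0>S8; S10-1>S11; S11-0>S11; S11-1>S11

Handle the two conditions separately and then intersect. One (6 states) tracks whether the input so far still matches the prefix `0010`; the other (4 states) tracks partial matches of the forbidden pattern `111`. Each combined state is a pair, one component from each; accept when both components accept.
          0    1  
>  S0     S1   S2 
   S1     S3   S2 
   S2     S4   S5 
   S3     S4   S6 
   S4     S4   S2 
   S5     S4   S7 
   S6     S8   S5 
   S7     S7   S7 
 * S8     S8   S9 
 * S9     S8  S10 
 * S10    S8  S11 
   S11   S11  S11 
(> = start, * = accepting)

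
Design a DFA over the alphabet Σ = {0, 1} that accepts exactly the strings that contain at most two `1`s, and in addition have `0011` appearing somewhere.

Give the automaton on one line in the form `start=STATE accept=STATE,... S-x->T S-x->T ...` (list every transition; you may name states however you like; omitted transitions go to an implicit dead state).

start=S0 accept=S5 S0-0->S1 S0-1->S2 S1-0->S3 S1-1->S2 S2-0->S2 S2-1->S2 S3-0->S3 S3-1->S4 S4-0->S2 S4-1->S5 S5-0->S5 S5-1->S2

Handle the two conditions separately and then intersect. The first has 4 states tracking the count of `1`s, saturating at 3; the second has 5 states tracking whether and how much of `0011` has been seen. A product state is a pair (one from each), accepting exactly when both do. After merging equivalent states the machine shrinks.
6 states suffice.
        0   1  
>  S0   S1  S2 
   S1   S3  S2 
   S2   S2  S2 
   S3   S3  S4 
   S4   S2  S5 
 * S5   S5  S2 
(> = start, * = accepting)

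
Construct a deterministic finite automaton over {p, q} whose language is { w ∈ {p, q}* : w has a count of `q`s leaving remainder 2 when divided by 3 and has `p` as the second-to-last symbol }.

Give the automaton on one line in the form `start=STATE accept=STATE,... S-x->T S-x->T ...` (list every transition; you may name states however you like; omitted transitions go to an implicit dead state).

start=S0 accept=S4,S6 S0-p->S0 S0-q->S1 S1-p->S2 S1-q->S3 S2-p->S2 S2-q->S4 S3-p->S5 S3-q->S0 S4-p->S5 S4-q->S0 S5-p->S6 S5-q->S0 S6-p->S6 S6-q->S0

Run two small machines in parallel and take their product. The first has 3 states tracking the count of `q`s modulo 3; the second has 7 states tracking the last 2 symbols read. A product state is a pair (one from each), accepting exactly when both do. Equivalent product states are then merged.
A 7-state machine:
        p   q  
>  S0   S0  S1 
   S1   S2  S3 
   S2   S2  S4 
   S3   S5  S0 
 * S4   S5  S0 
   S5   S6  S0 
 * S6   S6  S0 
(> = start, * = accepting)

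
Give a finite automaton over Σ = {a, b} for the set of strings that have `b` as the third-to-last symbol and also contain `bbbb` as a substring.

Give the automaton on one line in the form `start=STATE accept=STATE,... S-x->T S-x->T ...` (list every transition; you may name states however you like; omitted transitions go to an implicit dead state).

Build one automaton per condition and run them in lockstep. The first has 15 states tracking the last 3 symbols read; the second has 5 states tracking whether and how much of `bbbb` has been seen. A product state is a pair (one from each), accepting exactly when both do. Equivalent product states are then merged.
A 12-state machine:
          a    b  
>  q0     q0   q1 
   q1     q0   q2 
   q2     q0   q3 
   q3     q0   q4 
 * q4     q5   q4 
 * q5     q6   q7 
 * q6     q8   q9 
 * q7    q10  q11 
   q8     q8   q9 
   q9    q10  q11 
   q10    q6   q7 
   q11    q5   q4 
(> = start, * = accepting)

start=q0 accept=q4,q5,q6,q7 q0-a->q0 q0-b->q1 q1-a->q0 q1-b->q2 q2-a->q0 q2-b->q3 q3-a->q0 q3-b->q4 q4-a->q5 q4-b->q4 q5-a->q6 q5-b->q7 q6-a->q8 q6-b->q9 q7-a->q10 q7-b->q11 q8-a->q8 q8-b->q9 q9-a->q10 q9-b->q11 q10-a->q6 q10-b->q7 q11-a->q5 q11-b->q4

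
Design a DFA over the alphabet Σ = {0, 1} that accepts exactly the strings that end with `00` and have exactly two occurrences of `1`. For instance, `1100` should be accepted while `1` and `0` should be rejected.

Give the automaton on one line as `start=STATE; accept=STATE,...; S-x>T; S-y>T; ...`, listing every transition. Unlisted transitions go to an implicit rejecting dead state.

Run two small machines in parallel and take their product. One (3 states) tracks how much of the suffix `00` has currently been matched; the other (4 states) tracks the count of `1`s, saturating at 3. Each combined state is a pair, one component from each; accept when both components accept. Equivalent product states are then merged.
With 6 states:
        0   1  
>  s0   s0  s1 
   s1   s1  s2 
   s2   s3  s4 
   s3   s5  s4 
   s4   s4  s4 
 * s5   s5  s4 
(> = start, * = accepting)

start=s0; accept=s5; s0-0>s0; s0-1>s1; s1-0>s1; s1-1>s2; s2-0>s3; s2-1>s4; s3-0>s5; s3-1>s4; s4-0>s4; s4-1>s4; s5-0>s5; s5-1>s4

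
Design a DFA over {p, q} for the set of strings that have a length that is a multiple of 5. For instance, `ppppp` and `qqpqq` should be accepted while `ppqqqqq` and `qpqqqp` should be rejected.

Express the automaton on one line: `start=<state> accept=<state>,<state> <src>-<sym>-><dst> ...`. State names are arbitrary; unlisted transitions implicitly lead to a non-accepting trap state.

Count input length modulo 5: every symbol advances one step around the cycle s0 → s1 → s2 → s3 → s4 → s0. Accept at s0.
A 5-state machine:
        p   q  
>* s0   s1  s1 
   s1   s2  s2 
   s2   s3  s3 
   s3   s4  s4 
   s4   s0  s0 
(> = start, * = accepting)

start=s0 accept=s0 s0-p->s1 s0-q->s1 s1-p->s2 s1-q->s2 s2-p->s3 s2-q->s3 s3-p->s4 s3-q->s4 s4-p->s0 s4-q->s0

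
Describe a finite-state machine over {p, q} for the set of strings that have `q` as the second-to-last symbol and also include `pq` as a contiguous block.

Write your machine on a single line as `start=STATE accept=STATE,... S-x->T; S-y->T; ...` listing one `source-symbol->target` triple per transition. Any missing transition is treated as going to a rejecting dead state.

start=A; accept=D,E; A-p->B; A-q->A; B-p->B; B-q->C; C-p->D; C-q->E; D-p->B; D-q->C; E-p->D; E-q->E

Build one automaton per condition and run them in lockstep. One (7 states) tracks the last 2 symbols read; the other (3 states) tracks whether and how much of `pq` has been seen. Each combined state is a pair, one component from each; accept when both components accept. Equivalent product states are then merged.
       p  q 
>  A   B  A 
   B   B  C 
   C   D  E 
 * D   B  C 
 * E   D  E 
(> = start, * = accepting)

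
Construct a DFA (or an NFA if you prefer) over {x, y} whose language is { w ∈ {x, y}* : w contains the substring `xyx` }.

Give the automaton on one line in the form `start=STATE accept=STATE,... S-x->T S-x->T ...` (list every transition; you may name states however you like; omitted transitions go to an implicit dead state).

start=s0 accept=s3 s0-x->s1 s0-y->s0 s1-x->s1 s1-y->s2 s2-x->s3 s2-y->s0 s3-x->s3 s3-y->s3

States s0..s2 record the length of the longest prefix of `xyx` that matches the current input suffix. Reaching s3 means `xyx` has been seen, and we stay there forever. Accept from s3.
4 states suffice.
        x   y  
>  s0   s1  s0 
   s1   s1  s2 
   s2   s3  s0 
 * s3   s3  s3 
(> = start, * = accepting)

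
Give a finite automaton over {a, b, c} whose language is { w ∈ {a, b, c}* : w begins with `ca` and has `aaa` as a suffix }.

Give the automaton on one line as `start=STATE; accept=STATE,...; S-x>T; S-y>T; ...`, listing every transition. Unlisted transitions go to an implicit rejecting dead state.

start=q0; accept=q6; q0-a>q1; q0-b>q1; q0-c>q2; q1-a>q1; q1-b>q1; q1-c>q1; q2-a>q3; q2-b>q1; q2-c>q1; q3-a>q4; q3-b>q5; q3-c>q5; q4-a>q6; q4-b>q5; q4-c>q5; q5-a>q3; q5-b>q5; q5-c>q5; q6-a>q6; q6-b>q5; q6-c>q5

Build one automaton per condition and run them in lockstep. One (4 states) tracks whether the input so far still matches the prefix `ca`; the other (4 states) tracks how much of the suffix `aaa` has currently been matched. Each combined state is a pair, one component from each; accept when both components accept. After merging equivalent states the machine shrinks.
With 7 states:
        a   b   c  
>  q0   q1  q1  q2 
   q1   q1  q1  q1 
   q2   q3  q1  q1 
   q3   q4  q5  q5 
   q4   q6  q5  q5 
   q5   q3  q5  q5 
 * q6   q6  q5  q5 
(> = start, * = accepting)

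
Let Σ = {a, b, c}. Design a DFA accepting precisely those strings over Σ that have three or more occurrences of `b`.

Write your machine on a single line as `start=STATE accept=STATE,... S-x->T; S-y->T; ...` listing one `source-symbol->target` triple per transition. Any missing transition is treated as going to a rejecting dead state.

start=S0; accept=S3,S4; S0-a->S0; S0-b->S1; S0-c->S0; S1-a->S1; S1-b->S2; S1-c->S1; S2-a->S2; S2-b->S3; S2-c->S2; S3-a->S3; S3-b->S4; S3-c->S3; S4-a->S4; S4-b->S4; S4-c->S4

Only the number of `b`s matters, and only up to 4. Make a chain S0 → S1 → S2 → S3 → S4 advanced by each `b` (with S4 absorbing); every other symbol self-loops. The accepting set is {S3, S4}.
        a   b   c  
>  S0   S0  S1  S0 
   S1   S1  S2  S1 
   S2   S2  S3  S2 
 * S3   S3  S4  S3 
 * S4   S4  S4  S4 
(> = start, * = accepting)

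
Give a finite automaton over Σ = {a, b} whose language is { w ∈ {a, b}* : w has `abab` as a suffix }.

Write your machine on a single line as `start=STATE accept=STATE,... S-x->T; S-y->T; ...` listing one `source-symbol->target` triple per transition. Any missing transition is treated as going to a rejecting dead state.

start=s0; accept=s4; s0-a->s1; s0-b->s0; s1-a->s1; s1-b->s2; s2-a->s3; s2-b->s0; s3-a->s1; s3-b->s4; s4-a->s3; s4-b->s0

Remember how much of `abab` the current input suffix matches. State s0 means no match yet; s1 means the last symbol is `a`; s2 means the last 2 symbols are `ab`; s3 means the last 3 symbols are `aba`; s4 means the last 4 symbols are `abab`. Only s4 accepts. On a mismatch, fall back to the longest proper suffix that is still a prefix of `abab`.
A 5-state machine:
        a   b  
>  s0   s1  s0 
   s1   s1  s2 
   s2   s3  s0 
   s3   s1  s4 
 * s4   s3  s0 
(> = start, * = accepting)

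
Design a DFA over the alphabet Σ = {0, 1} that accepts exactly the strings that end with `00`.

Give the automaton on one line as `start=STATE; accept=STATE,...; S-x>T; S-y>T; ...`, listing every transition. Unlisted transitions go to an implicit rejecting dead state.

Remember how much of `00` the current input suffix matches. State q0 means no match yet; q1 means the last symbol is `0`; q2 means the last 2 symbols are `00`. Only q2 accepts. On a mismatch, fall back to the longest proper suffix that is still a prefix of `00`.
With 3 states:
        0   1  
>  q0   q1  q0 
   q1   q2  q0 
 * q2   q2  q0 
(> = start, * = accepting)

start=q0; accept=q2; q0-0>q1; q0-1>q0; q1-0>q2; q1-1>q0; q2-0>q2; q2-1>q0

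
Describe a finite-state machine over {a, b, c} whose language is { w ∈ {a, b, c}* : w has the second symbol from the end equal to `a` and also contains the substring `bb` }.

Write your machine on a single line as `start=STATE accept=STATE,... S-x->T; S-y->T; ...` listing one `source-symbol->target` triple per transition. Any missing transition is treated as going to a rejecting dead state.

start=q0; accept=q4,q5; q0-a->q0; q0-b->q1; q0-c->q0; q1-a->q0; q1-b->q2; q1-c->q0; q2-a->q3; q2-b->q2; q2-c->q2; q3-a->q4; q3-b->q5; q3-c->q5; q4-a->q4; q4-b->q5; q4-c->q5; q5-a->q3; q5-b->q2; q5-c->q2

Build one automaton per condition and run them in lockstep. One (13 states) tracks the last 2 symbols read; the other (3 states) tracks whether and how much of `bb` has been seen. Each combined state is a pair, one component from each; accept when both components accept. Minimizing collapses redundant product states.
With 6 states:
        a   b   c  
>  q0   q0  q1  q0 
   q1   q0  q2  q0 
   q2   q3  q2  q2 
   q3   q4  q5  q5 
 * q4   q4  q5  q5 
 * q5   q3  q2  q2 
(> = start, * = accepting)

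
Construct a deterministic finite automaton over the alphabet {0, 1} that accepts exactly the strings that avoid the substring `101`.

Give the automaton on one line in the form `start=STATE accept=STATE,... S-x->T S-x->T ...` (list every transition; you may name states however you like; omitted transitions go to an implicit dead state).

start=q0 accept=q0,q1,q2 q0-0->q0 q0-1->q1 q1-0->q2 q1-1->q1 q2-0->q0 q2-1->q3 q3-0->q3 q3-1->q3

This is the complement of 'contains `101`'. Use the same substring-matching states — q0 through q3 holding how much of `101` has just been matched — but flip the accepting set: everything except the trap q3 accepts.
4 states suffice.
        0   1  
>* q0   q0  q1 
 * q1   q2  q1 
 * q2   q0  q3 
   q3   q3  q3 
(> = start, * = accepting)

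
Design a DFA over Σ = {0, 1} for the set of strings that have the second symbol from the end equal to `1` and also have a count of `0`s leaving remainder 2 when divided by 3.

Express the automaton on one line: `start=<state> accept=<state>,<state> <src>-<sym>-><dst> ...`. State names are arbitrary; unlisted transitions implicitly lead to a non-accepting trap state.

start=A accept=F,G A-0->B A-1->A B-0->C B-1->D C-0->A C-1->E D-0->F D-1->D E-0->A E-1->G F-0->A F-1->E G-0->A G-1->G

Handle the two conditions separately and then intersect. The first has 7 states tracking the last 2 symbols read; the second has 3 states tracking the count of `0`s modulo 3. A product state is a pair (one from each), accepting exactly when both do. After merging equivalent states the machine shrinks.
A 7-state machine:
       0  1 
>  A   B  A 
   B   C  D 
   C   A  E 
   D   F  D 
   E   A  G 
 * F   A  E 
 * G   A  G 
(> = start, * = accepting)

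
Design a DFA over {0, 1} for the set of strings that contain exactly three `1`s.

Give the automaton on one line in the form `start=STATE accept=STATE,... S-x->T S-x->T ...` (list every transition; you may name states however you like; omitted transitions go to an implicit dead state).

start=S0 accept=S3 S0-0->S0 S0-1->S1 S1-0->S1 S1-1->S2 S2-0->S2 S2-1->S3 S3-0->S3 S3-1->S4 S4-0->S4 S4-1->S4

Count `1`s, saturating at 4: states S0 through S3 mean 0 through 3 `1`s seen; S4 means more than 3. Each `1` increments (capped at S4); other symbols loop. Accept from {S3}.
5 states suffice.
        0   1  
>  S0   S0  S1 
   S1   S1  S2 
   S2   S2  S3 
 * S3   S3  S4 
   S4   S4  S4 
(> = start, * = accepting)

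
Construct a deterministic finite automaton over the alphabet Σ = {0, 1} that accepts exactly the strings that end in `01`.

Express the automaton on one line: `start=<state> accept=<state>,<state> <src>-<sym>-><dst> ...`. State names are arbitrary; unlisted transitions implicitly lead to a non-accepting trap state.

start=q0 accept=q2 q0-0->q1 q0-1->q0 q1-0->q1 q1-1->q2 q2-0->q1 q2-1->q0

Remember how much of `01` the current input suffix matches. State q0 means no match yet; q1 means the last symbol is `0`; q2 means the last 2 symbols are `01`. Only q2 accepts. On a mismatch, fall back to the longest proper suffix that is still a prefix of `01`.
With 3 states:
        0   1  
>  q0   q1  q0 
   q1   q1  q2 
 * q2   q1  q0 
(> = start, * = accepting)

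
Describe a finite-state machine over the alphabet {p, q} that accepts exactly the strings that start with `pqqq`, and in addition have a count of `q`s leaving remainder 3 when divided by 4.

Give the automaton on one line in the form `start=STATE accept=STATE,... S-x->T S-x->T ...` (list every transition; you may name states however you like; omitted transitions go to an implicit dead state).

start=A accept=F A-p->B A-q->C B-p->C B-q->D C-p->C C-q->C D-p->C D-q->E E-p->C E-q->F F-p->F F-q->G G-p->G G-q->H H-p->H H-q->I I-p->I I-q->F

Build one automaton per condition and run them in lockstep. The first has 6 states tracking whether the input so far still matches the prefix `pqqq`; the second has 4 states tracking the count of `q`s modulo 4. A product state is a pair (one from each), accepting exactly when both do. After merging equivalent states the machine shrinks.
A 9-state machine:
       p  q 
>  A   B  C 
   B   C  D 
   C   C  C 
   D   C  E 
   E   C  F 
 * F   F  G 
   G   G  H 
   H   H  I 
   I   I  F 
(> = start, * = accepting)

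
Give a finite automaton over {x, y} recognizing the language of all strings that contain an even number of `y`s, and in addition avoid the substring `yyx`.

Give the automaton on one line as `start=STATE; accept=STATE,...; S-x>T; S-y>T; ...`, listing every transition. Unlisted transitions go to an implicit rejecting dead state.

start=q0; accept=q0,q3,q4; q0-x>q0; q0-y>q1; q1-x>q2; q1-y>q3; q2-x>q2; q2-y>q4; q3-x>q5; q3-y>q6; q4-x>q0; q4-y>q6; q5-x>q5; q5-y>q7; q6-x>q7; q6-y>q3; q7-x>q7; q7-y>q5

Run two small machines in parallel and take their product. One (2 states) tracks the count of `y`s modulo 2; the other (4 states) tracks partial matches of the forbidden pattern `yyx`. Each combined state is a pair, one component from each; accept when both components accept.
An 8-state machine:
        x   y  
>* q0   q0  q1 
   q1   q2  q3 
   q2   q2  q4 
 * q3   q5  q6 
 * q4   q0  q6 
   q5   q5  q7 
   q6   q7  q3 
   q7   q7  q5 
(> = start, * = accepting)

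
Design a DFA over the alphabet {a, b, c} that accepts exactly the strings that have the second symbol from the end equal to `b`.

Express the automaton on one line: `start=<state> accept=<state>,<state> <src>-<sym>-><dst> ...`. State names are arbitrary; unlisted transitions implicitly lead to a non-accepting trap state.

A DFA must remember the last 2 symbols (since which symbol is second-to-last isn't known until the input ends). Use one state per possible window of the last ≤2 symbols; accept from those whose window starts with `b`.
A 13-state machine:
          a    b    c  
>  S0     S1   S2   S3 
   S1     S4   S5   S6 
   S2     S7   S8   S9 
   S3    S10  S11  S12 
   S4     S4   S5   S6 
   S5     S7   S8   S9 
   S6    S10  S11  S12 
 * S7     S4   S5   S6 
 * S8     S7   S8   S9 
 * S9    S10  S11  S12 
   S10    S4   S5   S6 
   S11    S7   S8   S9 
   S12   S10  S11  S12 
(> = start, * = accepting)

start=S0 accept=S7,S8,S9 S0-a->S1 S0-b->S2 S0-c->S3 S1-a->S4 S1-b->S5 S1-c->S6 S2-a->S7 S2-b->S8 S2-c->S9 S3-a->S10 S3-b->S11 S3-c->S12 S4-a->S4 S4-b->S5 S4-c->S6 S5-a->S7 S5-b->S8 S5-c->S9 S6-a->S10 S6-b->S11 S6-c->S12 S7-a->S4 S7-b->S5 S7-c->S6 S8-a->S7 S8-b->S8 S8-c->S9 S9-a->S10 S9-b->S11 S9-c->S12 S10-a->S4 S10-b->S5 S10-c->S6 S11-a->S7 S11-b->S8 S11-c->S9 S12-a->S10 S12-b->S11 S12-c->S12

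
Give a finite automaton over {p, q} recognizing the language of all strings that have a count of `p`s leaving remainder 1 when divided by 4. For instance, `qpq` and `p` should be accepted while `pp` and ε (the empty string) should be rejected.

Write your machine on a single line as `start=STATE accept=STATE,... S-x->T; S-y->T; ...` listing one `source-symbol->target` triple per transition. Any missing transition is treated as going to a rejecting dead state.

start=s0; accept=s1; s0-p->s1; s0-q->s0; s1-p->s2; s1-q->s1; s2-p->s3; s2-q->s2; s3-p->s0; s3-q->s3

The only thing that matters is how many `p`s have appeared, reduced mod 4. Use one state per residue: s0 for 0, …, s3 for 3. Reading `p` moves to the next residue; anything else stays put. s1 is accepting.
A 4-state machine:
        p   q  
>  s0   s1  s0 
 * s1   s2  s1 
   s2   s3  s2 
   s3   s0  s3 
(> = start, * = accepting)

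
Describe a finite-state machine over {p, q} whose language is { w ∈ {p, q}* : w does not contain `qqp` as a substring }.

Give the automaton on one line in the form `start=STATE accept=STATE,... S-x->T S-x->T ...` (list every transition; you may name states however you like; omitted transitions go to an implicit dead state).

start=S0 accept=S0,S1,S2 S0-p->S0 S0-q->S1 S1-p->S0 S1-q->S2 S2-p->S3 S2-q->S2 S3-p->S3 S3-q->S3

This is the complement of 'contains `qqp`'. Use the same substring-matching states — S0 through S3 holding how much of `qqp` has just been matched — but flip the accepting set: everything except the trap S3 accepts.
        p   q  
>* S0   S0  S1 
 * S1   S0  S2 
 * S2   S3  S2 
   S3   S3  S3 
(> = start, * = accepting)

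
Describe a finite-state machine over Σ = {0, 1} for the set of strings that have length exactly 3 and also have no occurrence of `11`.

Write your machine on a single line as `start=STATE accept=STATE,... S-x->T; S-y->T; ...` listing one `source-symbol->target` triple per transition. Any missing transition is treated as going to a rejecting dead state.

start=S0; accept=S6; S0-0->S1; S0-1->S2; S1-0->S3; S1-1->S4; S2-0->S3; S2-1->S5; S3-0->S6; S3-1->S6; S4-0->S6; S4-1->S5; S5-0->S5; S5-1->S5; S6-0->S5; S6-1->S5

Handle the two conditions separately and then intersect. One (5 states) tracks the input length, saturating at 4; the other (3 states) tracks partial matches of the forbidden pattern `11`. Each combined state is a pair, one component from each; accept when both components accept. Minimizing collapses redundant product states.
        0   1  
>  S0   S1  S2 
   S1   S3  S4 
   S2   S3  S5 
   S3   S6  S6 
   S4   S6  S5 
   S5   S5  S5 
 * S6   S5  S5 
(> = start, * = accepting)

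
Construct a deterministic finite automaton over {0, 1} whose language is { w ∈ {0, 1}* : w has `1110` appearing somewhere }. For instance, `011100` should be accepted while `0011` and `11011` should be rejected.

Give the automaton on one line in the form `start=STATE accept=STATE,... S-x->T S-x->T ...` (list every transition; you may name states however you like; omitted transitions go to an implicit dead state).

start=q0 accept=q4 q0-0->q0 q0-1->q1 q1-0->q0 q1-1->q2 q2-0->q0 q2-1->q3 q3-0->q4 q3-1->q3 q4-0->q4 q4-1->q4

Track how much of `1110` has been matched so far: state q0 is no progress, q4 is the absorbing accept state reached once `1110` has occurred. Intermediate states record partial matches; on a mismatch, fall back to the longest reusable overlap.
With 5 states:
        0   1  
>  q0   q0  q1 
   q1   q0  q2 
   q2   q0  q3 
   q3   q4  q3 
 * q4   q4  q4 
(> = start, * = accepting)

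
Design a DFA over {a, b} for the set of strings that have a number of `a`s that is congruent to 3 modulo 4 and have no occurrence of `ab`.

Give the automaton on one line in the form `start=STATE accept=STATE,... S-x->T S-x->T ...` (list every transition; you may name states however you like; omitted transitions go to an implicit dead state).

Handle the two conditions separately and then intersect. The first has 4 states tracking the count of `a`s modulo 4; the second has 3 states tracking partial matches of the forbidden pattern `ab`. A product state is a pair (one from each), accepting exactly when both do.
A 9-state machine:
        a   b  
>  q0   q1  q0 
   q1   q2  q3 
   q2   q4  q5 
   q3   q5  q3 
 * q4   q6  q7 
   q5   q7  q5 
   q6   q1  q8 
   q7   q8  q7 
   q8   q3  q8 
(> = start, * = accepting)

start=q0 accept=q4 q0-a->q1 q0-b->q0 q1-a->q2 q1-b->q3 q2-a->q4 q2-b->q5 q3-a->q5 q3-b->q3 q4-a->q6 q4-b->q7 q5-a->q7 q5-b->q5 q6-a->q1 q6-b->q8 q7-a->q8 q7-b->q7 q8-a->q3 q8-b->q8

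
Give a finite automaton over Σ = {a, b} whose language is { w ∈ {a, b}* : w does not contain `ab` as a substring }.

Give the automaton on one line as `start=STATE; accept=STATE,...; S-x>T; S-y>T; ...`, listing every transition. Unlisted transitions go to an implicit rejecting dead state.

start=q0; accept=q0,q1; q0-a>q1; q0-b>q0; q1-a>q1; q1-b>q2; q2-a>q2; q2-b>q2

Track partial matches of the forbidden pattern `ab`. State q2 is a dead state reached once `ab` has occurred; every other state accepts. q0 means no part of `ab` is currently matched.
3 states suffice.
        a   b  
>* q0   q1  q0 
 * q1   q1  q2 
   q2   q2  q2 
(> = start, * = accepting)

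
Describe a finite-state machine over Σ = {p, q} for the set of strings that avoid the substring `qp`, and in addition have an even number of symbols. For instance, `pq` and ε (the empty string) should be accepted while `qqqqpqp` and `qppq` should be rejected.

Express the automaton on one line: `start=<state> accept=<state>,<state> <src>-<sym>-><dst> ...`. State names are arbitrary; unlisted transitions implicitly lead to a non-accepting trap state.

Run two small machines in parallel and take their product. The first has 3 states tracking partial matches of the forbidden pattern `qp`; the second has 2 states tracking the input length modulo 2. A product state is a pair (one from each), accepting exactly when both do.
A 6-state machine:
        p   q  
>* S0   S1  S2 
   S1   S0  S3 
   S2   S4  S3 
 * S3   S5  S2 
   S4   S5  S5 
   S5   S4  S4 
(> = start, * = accepting)

start=S0 accept=S0,S3 S0-p->S1 S0-q->S2 S1-p->S0 S1-q->S3 S2-p->S4 S2-q->S3 S3-p->S5 S3-q->S2 S4-p->S5 S4-q->S5 S5-p->S4 S5-q->S4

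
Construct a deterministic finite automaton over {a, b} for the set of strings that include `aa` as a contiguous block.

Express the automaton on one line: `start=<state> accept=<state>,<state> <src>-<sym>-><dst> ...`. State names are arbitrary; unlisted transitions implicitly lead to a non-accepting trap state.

States S0..S1 record the length of the longest prefix of `aa` that matches the current input suffix. Reaching S2 means `aa` has been seen, and we stay there forever. Accept from S2.
3 states suffice.
        a   b  
>  S0   S1  S0 
   S1   S2  S0 
 * S2   S2  S2 
(> = start, * = accepting)

start=S0 accept=S2 S0-a->S1 S0-b->S0 S1-a->S2 S1-b->S0 S2-a->S2 S2-b->S2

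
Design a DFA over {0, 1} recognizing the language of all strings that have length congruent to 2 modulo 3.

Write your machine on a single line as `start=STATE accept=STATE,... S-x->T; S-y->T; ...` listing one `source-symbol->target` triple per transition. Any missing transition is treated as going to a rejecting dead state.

Count input length modulo 3: every symbol advances one step around the cycle s0 → s1 → s2 → s0. Accept at s2.
        0   1  
>  s0   s1  s1 
   s1   s2  s2 
 * s2   s0  s0 
(> = start, * = accepting)

start=s0; accept=s2; s0-0->s1; s0-1->s1; s1-0->s2; s1-1->s2; s2-0->s0; s2-1->s0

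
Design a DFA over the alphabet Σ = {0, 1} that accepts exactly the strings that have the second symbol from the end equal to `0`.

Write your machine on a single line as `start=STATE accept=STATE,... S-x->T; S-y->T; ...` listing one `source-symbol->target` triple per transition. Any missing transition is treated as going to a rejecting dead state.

Because acceptance depends on a position counted from the end, the machine has to buffer the most recent 2 symbols. Make each state the string of the last up-to-2 symbols read; on input `x` shift the window left and append `x`. Accept when the buffered window has length 2 and begins with `0`.
7 states suffice.
        0   1  
>  s0   s1  s2 
   s1   s3  s4 
   s2   s5  s6 
 * s3   s3  s4 
 * s4   s5  s6 
   s5   s3  s4 
   s6   s5  s6 
(> = start, * = accepting)

start=s0; accept=s3,s4; s0-0->s1; s0-1->s2; s1-0->s3; s1-1->s4; s2-0->s5; s2-1->s6; s3-0->s3; s3-1->s4; s4-0->s5; s4-1->s6; s5-0->s3; s5-1->s4; s6-0->s5; s6-1->s6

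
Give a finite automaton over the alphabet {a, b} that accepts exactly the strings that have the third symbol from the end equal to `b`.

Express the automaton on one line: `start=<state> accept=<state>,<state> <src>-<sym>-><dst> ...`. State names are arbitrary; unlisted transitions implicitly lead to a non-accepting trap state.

A DFA must remember the last 3 symbols (since which symbol is third-to-last isn't known until the input ends). Use one state per possible window of the last ≤3 symbols; accept from those whose window starts with `b`.
With 15 states:
          a    b  
>  S0     S1   S2 
   S1     S3   S4 
   S2     S5   S6 
   S3     S7   S8 
   S4     S9  S10 
   S5    S11  S12 
   S6    S13  S14 
   S7     S7   S8 
   S8     S9  S10 
   S9    S11  S12 
   S10   S13  S14 
 * S11    S7   S8 
 * S12    S9  S10 
 * S13   S11  S12 
 * S14   S13  S14 
(> = start, * = accepting)

start=S0 accept=S11,S12,S13,S14 S0-a->S1 S0-b->S2 S1-a->S3 S1-b->S4 S2-a->S5 S2-b->S6 S3-a->S7 S3-b->S8 S4-a->S9 S4-b->S10 S5-a->S11 S5-b->S12 S6-a->S13 S6-b->S14 S7-a->S7 S7-b->S8 S8-a->S9 S8-b->S10 S9-a->S11 S9-b->S12 S10-a->S13 S10-b->S14 S11-a->S7 S11-b->S8 S12-a->S9 S12-b->S10 S13-a->S11 S13-b->S12 S14-a->S13 S14-b->S14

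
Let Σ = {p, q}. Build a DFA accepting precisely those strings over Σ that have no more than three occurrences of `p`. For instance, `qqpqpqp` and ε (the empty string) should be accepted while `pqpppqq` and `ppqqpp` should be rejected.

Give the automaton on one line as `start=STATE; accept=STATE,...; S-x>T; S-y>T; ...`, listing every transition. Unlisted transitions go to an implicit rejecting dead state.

start=S0; accept=S0,S1,S2,S3; S0-p>S1; S0-q>S0; S1-p>S2; S1-q>S1; S2-p>S3; S2-q>S2; S3-p>S4; S3-q>S3; S4-p>S4; S4-q>S4

Only the number of `p`s matters, and only up to 4. Make a chain S0 → S1 → S2 → S3 → S4 advanced by each `p` (with S4 absorbing); every other symbol self-loops. The accepting set is {S0, S1, S2, S3}.
A 5-state machine:
        p   q  
>* S0   S1  S0 
 * S1   S2  S1 
 * S2   S3  S2 
 * S3   S4  S3 
   S4   S4  S4 
(> = start, * = accepting)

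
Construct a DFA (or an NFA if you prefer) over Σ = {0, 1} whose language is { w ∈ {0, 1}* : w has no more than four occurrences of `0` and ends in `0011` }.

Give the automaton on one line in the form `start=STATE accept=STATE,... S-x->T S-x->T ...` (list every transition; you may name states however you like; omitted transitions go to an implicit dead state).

Run two small machines in parallel and take their product. One (6 states) tracks the count of `0`s, saturating at 5; the other (5 states) tracks how much of the suffix `0011` has currently been matched. Each combined state is a pair, one component from each; accept when both components accept.
With 23 states:
          0    1  
>  s0     s1   s0 
   s1     s2   s3 
   s2     s4   s5 
   s3     s6   s3 
   s4     s7   s8 
   s5     s9  s10 
   s6     s4  s11 
   s7    s12  s13 
   s8    s14  s15 
   s9     s7  s16 
 * s10    s9  s11 
   s11    s9  s11 
   s12   s12  s17 
   s13   s18  s19 
   s14   s12  s20 
 * s15   s14  s16 
   s16   s14  s16 
   s17   s18  s21 
   s18   s12  s22 
 * s19   s18  s20 
   s20   s18  s20 
   s21   s18  s22 
   s22   s18  s22 
(> = start, * = accepting)

start=s0 accept=s10,s15,s19 s0-0->s1 s0-1->s0 s1-0->s2 s1-1->s3 s2-0->s4 s2-1->s5 s3-0->s6 s3-1->s3 s4-0->s7 s4-1->s8 s5-0->s9 s5-1->s10 s6-0->s4 s6-1->s11 s7-0->s12 s7-1->s13 s8-0->s14 s8-1->s15 s9-0->s7 s9-1->s16 s10-0->s9 s10-1->s11 s11-0->s9 s11-1->s11 s12-0->s12 s12-1->s17 s13-0->s18 s13-1->s19 s14-0->s12 s14-1->s20 s15-0->s14 s15-1->s16 s16-0->s14 s16-1->s16 s17-0->s18 s17-1->s21 s18-0->s12 s18-1->s22 s19-0->s18 s19-1->s20 s20-0->s18 s20-1->s20 s21-0->s18 s21-1->s22 s22-0->s18 s22-1->s22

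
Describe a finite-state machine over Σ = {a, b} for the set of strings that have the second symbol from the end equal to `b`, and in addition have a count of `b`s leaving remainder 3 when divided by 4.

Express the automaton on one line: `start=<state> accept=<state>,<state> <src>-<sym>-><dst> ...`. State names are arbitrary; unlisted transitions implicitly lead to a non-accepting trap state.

Run two small machines in parallel and take their product. The first has 7 states tracking the last 2 symbols read; the second has 4 states tracking the count of `b`s modulo 4. A product state is a pair (one from each), accepting exactly when both do. Minimizing collapses redundant product states.
An 8-state machine:
        a   b  
>  s0   s0  s1 
   s1   s1  s2 
   s2   s3  s4 
   s3   s3  s5 
 * s4   s6  s0 
   s5   s6  s0 
 * s6   s7  s0 
   s7   s7  s0 
(> = start, * = accepting)

start=s0 accept=s4,s6 s0-a->s0 s0-b->s1 s1-a->s1 s1-b->s2 s2-a->s3 s2-b->s4 s3-a->s3 s3-b->s5 s4-a->s6 s4-b->s0 s5-a->s6 s5-b->s0 s6-a->s7 s6-b->s0 s7-a->s7 s7-b->s0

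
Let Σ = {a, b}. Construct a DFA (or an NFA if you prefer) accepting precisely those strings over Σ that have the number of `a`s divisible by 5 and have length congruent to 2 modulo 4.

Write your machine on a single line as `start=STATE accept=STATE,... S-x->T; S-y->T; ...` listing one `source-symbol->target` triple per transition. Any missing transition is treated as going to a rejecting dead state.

start=q0; accept=q5; q0-a->q1; q0-b->q2; q1-a->q3; q1-b->q4; q2-a->q4; q2-b->q5; q3-a->q6; q3-b->q7; q4-a->q7; q4-b->q8; q5-a->q8; q5-b->q9; q6-a->q10; q6-b->q11; q7-a->q11; q7-b->q12; q8-a->q12; q8-b->q13; q9-a->q13; q9-b->q0; q10-a->q2; q10-b->q14; q11-a->q14; q11-b->q15; q12-a->q15; q12-b->q16; q13-a->q16; q13-b->q1; q14-a->q5; q14-b->q17; q15-a->q17; q15-b->q18; q16-a->q18; q16-b->q3; q17-a->q9; q17-b->q19; q18-a->q19; q18-b->q6; q19-a->q0; q19-b->q10

Run two small machines in parallel and take their product. One (5 states) tracks the count of `a`s modulo 5; the other (4 states) tracks the input length modulo 4. Each combined state is a pair, one component from each; accept when both components accept.
With 20 states:
          a    b  
>  q0     q1   q2 
   q1     q3   q4 
   q2     q4   q5 
   q3     q6   q7 
   q4     q7   q8 
 * q5     q8   q9 
   q6    q10  q11 
   q7    q11  q12 
   q8    q12  q13 
   q9    q13   q0 
   q10    q2  q14 
   q11   q14  q15 
   q12   q15  q16 
   q13   q16   q1 
   q14    q5  q17 
   q15   q17  q18 
   q16   q18   q3 
   q17    q9  q19 
   q18   q19   q6 
   q19    q0  q10 
(> = start, * = accepting)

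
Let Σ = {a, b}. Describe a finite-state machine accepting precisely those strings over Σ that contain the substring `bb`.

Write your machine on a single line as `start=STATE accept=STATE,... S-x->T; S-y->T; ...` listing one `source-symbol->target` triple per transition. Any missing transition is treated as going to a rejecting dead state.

start=s0; accept=s2; s0-a->s0; s0-b->s1; s1-a->s0; s1-b->s2; s2-a->s2; s2-b->s2

States s0..s1 record the length of the longest prefix of `bb` that matches the current input suffix. Reaching s2 means `bb` has been seen, and we stay there forever. Accept from s2.
3 states suffice.
        a   b  
>  s0   s0  s1 
   s1   s0  s2 
 * s2   s2  s2 
(> = start, * = accepting)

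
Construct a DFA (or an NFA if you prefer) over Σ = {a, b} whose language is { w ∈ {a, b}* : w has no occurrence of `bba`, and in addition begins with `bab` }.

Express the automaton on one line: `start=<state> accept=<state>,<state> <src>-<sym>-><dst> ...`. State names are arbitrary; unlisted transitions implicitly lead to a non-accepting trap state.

start=q0 accept=q4,q5,q6 q0-a->q1 q0-b->q2 q1-a->q1 q1-b->q1 q2-a->q3 q2-b->q1 q3-a->q1 q3-b->q4 q4-a->q5 q4-b->q6 q5-a->q5 q5-b->q4 q6-a->q1 q6-b->q6

Build one automaton per condition and run them in lockstep. One (4 states) tracks partial matches of the forbidden pattern `bba`; the other (5 states) tracks whether the input so far still matches the prefix `bab`. Each combined state is a pair, one component from each; accept when both components accept. Equivalent product states are then merged.
A 7-state machine:
        a   b  
>  q0   q1  q2 
   q1   q1  q1 
   q2   q3  q1 
   q3   q1  q4 
 * q4   q5  q6 
 * q5   q5  q4 
 * q6   q1  q6 
(> = start, * = accepting)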